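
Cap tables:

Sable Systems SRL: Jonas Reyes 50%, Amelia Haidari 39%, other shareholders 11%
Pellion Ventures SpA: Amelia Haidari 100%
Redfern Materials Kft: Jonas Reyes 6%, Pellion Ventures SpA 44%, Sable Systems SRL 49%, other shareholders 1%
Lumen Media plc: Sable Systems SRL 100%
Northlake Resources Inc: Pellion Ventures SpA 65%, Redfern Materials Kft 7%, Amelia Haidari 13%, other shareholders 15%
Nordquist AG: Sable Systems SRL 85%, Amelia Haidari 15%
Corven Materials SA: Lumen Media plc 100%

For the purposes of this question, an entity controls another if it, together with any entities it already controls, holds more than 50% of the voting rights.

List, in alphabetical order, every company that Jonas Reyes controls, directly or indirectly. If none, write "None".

Jonas's largest direct stake is 50% in Sable, which does not meet the threshold.

None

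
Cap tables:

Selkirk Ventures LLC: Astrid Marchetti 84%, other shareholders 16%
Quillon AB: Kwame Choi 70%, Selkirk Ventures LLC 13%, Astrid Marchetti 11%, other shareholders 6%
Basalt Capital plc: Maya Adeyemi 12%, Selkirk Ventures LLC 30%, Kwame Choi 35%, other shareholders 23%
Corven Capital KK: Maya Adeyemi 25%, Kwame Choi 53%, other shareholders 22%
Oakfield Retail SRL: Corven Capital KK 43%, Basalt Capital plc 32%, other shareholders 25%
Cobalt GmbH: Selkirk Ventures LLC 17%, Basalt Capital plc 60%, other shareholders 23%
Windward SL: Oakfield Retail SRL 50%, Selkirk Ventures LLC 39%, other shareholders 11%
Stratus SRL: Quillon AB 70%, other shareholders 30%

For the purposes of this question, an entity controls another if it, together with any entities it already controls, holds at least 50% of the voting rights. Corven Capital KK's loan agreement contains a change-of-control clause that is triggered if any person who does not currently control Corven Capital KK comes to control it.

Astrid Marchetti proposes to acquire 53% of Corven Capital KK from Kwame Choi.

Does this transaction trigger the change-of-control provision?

The purchase adds only to Astrid's holdings (Kwame's stake shrinks), so Astrid is the only person who could newly come to control Corven.
Astrid holds 84% of Selkirk, so Astrid controls Selkirk.
Neither Astrid nor any entity Astrid controls holds any voting interest in Corven.
So before the transaction, Astrid does not control Corven.
After the purchase, Astrid holds 53% of Corven directly, and Kwame's stake falls to 0%.
Astrid holds 53% of Corven, so Astrid controls Corven.
Astrid did not control Corven before and does after, so the clause is triggered.

Yes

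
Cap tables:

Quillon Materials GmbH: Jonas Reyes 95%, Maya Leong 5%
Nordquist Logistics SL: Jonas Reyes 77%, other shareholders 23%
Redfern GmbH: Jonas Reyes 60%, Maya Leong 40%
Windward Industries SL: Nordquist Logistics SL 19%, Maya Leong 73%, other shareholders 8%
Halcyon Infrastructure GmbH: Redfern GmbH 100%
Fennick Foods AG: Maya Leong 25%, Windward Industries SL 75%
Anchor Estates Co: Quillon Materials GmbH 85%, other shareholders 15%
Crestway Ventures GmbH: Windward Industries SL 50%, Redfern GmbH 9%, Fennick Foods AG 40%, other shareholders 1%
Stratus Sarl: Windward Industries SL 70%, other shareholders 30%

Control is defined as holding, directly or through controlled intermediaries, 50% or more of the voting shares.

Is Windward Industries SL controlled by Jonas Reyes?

No

Jonas holds 95% of Quillon, so Jonas controls Quillon.
Jonas holds 77% of Nordquist, so Jonas controls Nordquist.
Jonas holds 60% of Redfern, so Jonas controls Redfern.
Redfern holds 100% of Halcyon, so Jonas controls Halcyon.
Quillon holds 85% of Anchor, so Jonas controls Anchor.
In Windward, Jonas's side holds only 19%, not ≥ 50%.
So Jonas does not control Windward.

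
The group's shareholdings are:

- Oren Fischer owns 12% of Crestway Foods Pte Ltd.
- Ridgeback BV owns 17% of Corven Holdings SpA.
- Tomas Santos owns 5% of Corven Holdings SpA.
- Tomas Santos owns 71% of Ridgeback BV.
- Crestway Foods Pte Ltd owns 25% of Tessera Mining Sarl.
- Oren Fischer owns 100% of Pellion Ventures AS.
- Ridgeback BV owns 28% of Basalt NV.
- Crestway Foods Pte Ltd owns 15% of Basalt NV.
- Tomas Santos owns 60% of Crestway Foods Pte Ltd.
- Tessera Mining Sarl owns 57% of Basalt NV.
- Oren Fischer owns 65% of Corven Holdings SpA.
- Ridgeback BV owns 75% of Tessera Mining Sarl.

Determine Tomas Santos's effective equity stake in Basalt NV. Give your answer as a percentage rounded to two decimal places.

67.78%

Tomas reaches Basalt along 4 paths.
Via Ridgeback: 71% × 28% = 19.88%.
Via Ridgeback → Tessera: 71% × 75% × 57% = 30.3525%.
Via Crestway → Tessera: 60% × 25% × 57% = 8.55%.
Via Crestway: 60% × 15% = 9%.
Total: 19.88% + 30.3525% + 8.55% + 9% = 67.7825%.
Rounded: 67.78%.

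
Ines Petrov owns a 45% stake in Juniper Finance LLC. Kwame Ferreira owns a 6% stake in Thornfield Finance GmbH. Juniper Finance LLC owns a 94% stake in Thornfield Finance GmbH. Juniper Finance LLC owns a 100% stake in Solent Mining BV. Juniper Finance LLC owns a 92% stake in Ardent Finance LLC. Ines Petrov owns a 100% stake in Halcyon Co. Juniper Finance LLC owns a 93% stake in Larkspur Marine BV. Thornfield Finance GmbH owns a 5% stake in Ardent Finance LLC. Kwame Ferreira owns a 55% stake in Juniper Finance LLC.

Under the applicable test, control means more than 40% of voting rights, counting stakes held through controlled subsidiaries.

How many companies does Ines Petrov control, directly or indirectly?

6

Ines holds 45% of Juniper, so Ines controls Juniper.
Juniper holds 94% of Thornfield, so Ines controls Thornfield.
Juniper holds 93% of Larkspur, so Ines controls Larkspur.
Ines holds 100% of Halcyon, so Ines controls Halcyon.
Juniper holds 100% of Solent, so Ines controls Solent.
Juniper and Thornfield together hold 92% + 5% = 97% of Ardent, so Ines controls Ardent.
Ines controls 6 companies.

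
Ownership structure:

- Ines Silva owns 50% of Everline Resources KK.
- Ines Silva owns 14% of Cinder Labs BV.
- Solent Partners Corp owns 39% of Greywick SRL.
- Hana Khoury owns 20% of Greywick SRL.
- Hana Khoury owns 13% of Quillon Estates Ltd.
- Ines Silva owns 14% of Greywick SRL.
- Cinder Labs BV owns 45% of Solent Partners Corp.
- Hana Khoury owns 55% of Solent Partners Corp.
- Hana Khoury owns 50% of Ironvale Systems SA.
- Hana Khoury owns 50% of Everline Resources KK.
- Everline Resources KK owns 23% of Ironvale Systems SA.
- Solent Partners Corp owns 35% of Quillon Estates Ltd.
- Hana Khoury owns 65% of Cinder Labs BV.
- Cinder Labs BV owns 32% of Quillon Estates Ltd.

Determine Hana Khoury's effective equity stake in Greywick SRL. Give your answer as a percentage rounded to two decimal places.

Hana reaches Greywick along 3 paths.
Via Cinder → Solent: 65% × 45% × 39% = 11.4075%.
Via Solent: 55% × 39% = 21.45%.
Direct stake: 20% = 20%.
Total: 11.4075% + 21.45% + 20% = 52.8575%.
Rounded: 52.86%.

52.86%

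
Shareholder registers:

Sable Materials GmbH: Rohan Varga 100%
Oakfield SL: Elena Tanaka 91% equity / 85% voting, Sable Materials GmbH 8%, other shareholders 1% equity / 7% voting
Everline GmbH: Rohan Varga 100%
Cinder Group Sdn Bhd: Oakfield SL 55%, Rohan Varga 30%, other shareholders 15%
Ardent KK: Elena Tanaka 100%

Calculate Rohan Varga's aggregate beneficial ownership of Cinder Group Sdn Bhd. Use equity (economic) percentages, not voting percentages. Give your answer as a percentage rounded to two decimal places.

Rohan reaches Cinder along 2 paths.
Via Sable → Oakfield: 100% × 8% × 55% = 4.4%.
Direct stake: 30% = 30%.
Total: 4.4% + 30% = 34.4%.
Rounded: 34.40%.

34.40%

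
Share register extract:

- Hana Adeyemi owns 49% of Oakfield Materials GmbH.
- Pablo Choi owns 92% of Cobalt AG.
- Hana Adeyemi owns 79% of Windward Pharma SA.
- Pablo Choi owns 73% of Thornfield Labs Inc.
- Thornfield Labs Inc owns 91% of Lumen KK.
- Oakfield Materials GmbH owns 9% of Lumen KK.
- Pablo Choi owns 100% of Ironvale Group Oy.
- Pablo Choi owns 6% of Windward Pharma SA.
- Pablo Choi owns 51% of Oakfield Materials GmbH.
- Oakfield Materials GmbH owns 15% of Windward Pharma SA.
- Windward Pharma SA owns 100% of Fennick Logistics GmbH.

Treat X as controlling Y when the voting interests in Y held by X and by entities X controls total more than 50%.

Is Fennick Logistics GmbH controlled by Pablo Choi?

Pablo holds 51% of Oakfield, so Pablo controls Oakfield.
Pablo holds 100% of Ironvale, so Pablo controls Ironvale.
Pablo holds 73% of Thornfield, so Pablo controls Thornfield.
Pablo holds 92% of Cobalt, so Pablo controls Cobalt.
Oakfield and Thornfield together hold 9% + 91% = 100% of Lumen, so Pablo controls Lumen.
Neither Pablo nor any entity Pablo controls holds any voting interest in Fennick.
So Pablo does not control Fennick.

No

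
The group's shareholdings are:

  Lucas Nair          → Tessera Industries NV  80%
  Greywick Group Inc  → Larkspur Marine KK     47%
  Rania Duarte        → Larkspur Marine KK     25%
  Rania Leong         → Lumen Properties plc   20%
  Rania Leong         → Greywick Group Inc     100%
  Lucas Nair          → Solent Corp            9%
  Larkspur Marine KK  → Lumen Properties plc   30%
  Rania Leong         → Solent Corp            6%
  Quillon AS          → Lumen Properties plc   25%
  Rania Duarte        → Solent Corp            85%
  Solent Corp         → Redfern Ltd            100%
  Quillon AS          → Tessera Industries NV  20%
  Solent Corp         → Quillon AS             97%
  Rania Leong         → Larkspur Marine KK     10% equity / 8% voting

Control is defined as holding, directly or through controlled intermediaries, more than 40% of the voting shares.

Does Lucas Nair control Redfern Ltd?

Lucas holds 80% of Tessera, so Lucas controls Tessera.
Neither Lucas nor any entity Lucas controls holds any voting interest in Redfern.
So Lucas does not control Redfern.

No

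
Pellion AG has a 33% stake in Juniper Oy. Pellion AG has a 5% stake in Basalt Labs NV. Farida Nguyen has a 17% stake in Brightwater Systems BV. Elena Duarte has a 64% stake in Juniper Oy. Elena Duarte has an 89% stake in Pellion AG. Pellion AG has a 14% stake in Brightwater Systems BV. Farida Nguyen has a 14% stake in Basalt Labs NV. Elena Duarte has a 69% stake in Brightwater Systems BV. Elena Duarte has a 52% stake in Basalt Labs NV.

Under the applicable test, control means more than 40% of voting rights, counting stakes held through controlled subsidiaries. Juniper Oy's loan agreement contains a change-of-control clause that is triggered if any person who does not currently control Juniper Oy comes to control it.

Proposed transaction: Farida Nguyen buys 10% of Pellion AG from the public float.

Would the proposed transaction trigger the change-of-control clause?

No

The purchase changes only Farida's holdings, so Farida is the only person who could newly come to control Juniper.
Farida's largest direct stake is 17% in Brightwater, which does not meet the threshold, so Farida controls no company.
Neither Farida nor any entity Farida controls holds any voting interest in Juniper.
So before the transaction, Farida does not control Juniper.
After the purchase, Farida holds 10% of Pellion directly.
Farida's side now holds 10% of Pellion, not > 40%, so Farida still does not control Pellion.
After the transaction, neither Farida nor any entity Farida controls holds a voting interest in Juniper, so Farida still does not control it.
No new person acquires control, so the clause is not triggered.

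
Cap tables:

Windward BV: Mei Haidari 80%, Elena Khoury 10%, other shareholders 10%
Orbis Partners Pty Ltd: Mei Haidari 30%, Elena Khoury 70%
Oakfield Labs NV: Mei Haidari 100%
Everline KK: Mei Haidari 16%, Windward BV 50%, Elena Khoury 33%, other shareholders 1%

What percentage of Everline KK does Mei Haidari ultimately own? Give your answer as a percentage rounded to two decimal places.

Mei reaches Everline along 2 paths.
Direct stake: 16% = 16%.
Via Windward: 80% × 50% = 40%.
Total: 16% + 40% = 56%.
Rounded: 56.00%.

56.00%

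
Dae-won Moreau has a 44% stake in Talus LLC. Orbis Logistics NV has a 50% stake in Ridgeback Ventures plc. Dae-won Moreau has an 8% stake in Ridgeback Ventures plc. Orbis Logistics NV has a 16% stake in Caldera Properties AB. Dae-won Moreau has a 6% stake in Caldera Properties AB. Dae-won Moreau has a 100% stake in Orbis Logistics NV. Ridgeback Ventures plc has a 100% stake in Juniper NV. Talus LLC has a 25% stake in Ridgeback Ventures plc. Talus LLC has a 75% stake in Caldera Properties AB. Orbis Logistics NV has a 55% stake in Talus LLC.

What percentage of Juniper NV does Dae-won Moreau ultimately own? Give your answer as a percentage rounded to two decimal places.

Dae-won reaches Juniper along 4 paths.
Via Ridgeback: 8% × 100% = 8%.
Via Orbis → Ridgeback: 100% × 50% × 100% = 50%.
Via Talus → Ridgeback: 44% × 25% × 100% = 11%.
Via Orbis → Talus → Ridgeback: 100% × 55% × 25% × 100% = 13.75%.
Total: 8% + 50% + 11% + 13.75% = 82.75%.

82.75%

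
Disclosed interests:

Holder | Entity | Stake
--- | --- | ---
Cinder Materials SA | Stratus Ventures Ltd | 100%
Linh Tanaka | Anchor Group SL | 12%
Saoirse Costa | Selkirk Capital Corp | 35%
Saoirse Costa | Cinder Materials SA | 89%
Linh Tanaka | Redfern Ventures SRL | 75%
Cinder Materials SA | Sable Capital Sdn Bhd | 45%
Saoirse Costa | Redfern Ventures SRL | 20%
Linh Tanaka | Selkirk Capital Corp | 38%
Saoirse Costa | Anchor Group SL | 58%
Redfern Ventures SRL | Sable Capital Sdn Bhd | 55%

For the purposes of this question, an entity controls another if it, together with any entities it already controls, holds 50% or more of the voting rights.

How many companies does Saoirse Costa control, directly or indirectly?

3

Saoirse holds 58% of Anchor, so Saoirse controls Anchor.
Saoirse holds 89% of Cinder, so Saoirse controls Cinder.
Cinder holds 100% of Stratus, so Saoirse controls Stratus.
No other company's threshold is met.
Saoirse controls 3 companies.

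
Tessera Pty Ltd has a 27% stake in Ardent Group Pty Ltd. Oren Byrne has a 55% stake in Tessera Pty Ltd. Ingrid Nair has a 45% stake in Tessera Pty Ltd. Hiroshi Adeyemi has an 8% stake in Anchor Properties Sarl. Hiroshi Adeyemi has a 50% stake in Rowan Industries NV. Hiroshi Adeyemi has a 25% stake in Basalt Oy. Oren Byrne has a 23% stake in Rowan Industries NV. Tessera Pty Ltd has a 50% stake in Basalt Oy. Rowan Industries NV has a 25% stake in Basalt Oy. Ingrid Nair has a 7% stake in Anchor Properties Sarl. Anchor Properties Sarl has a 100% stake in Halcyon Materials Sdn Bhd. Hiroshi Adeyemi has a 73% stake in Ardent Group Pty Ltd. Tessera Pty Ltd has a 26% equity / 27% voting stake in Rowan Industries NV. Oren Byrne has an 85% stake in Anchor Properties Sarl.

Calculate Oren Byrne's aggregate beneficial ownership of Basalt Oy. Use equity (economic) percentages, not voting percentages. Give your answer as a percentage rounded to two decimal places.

Oren reaches Basalt along 3 paths.
Via Tessera: 55% × 50% = 27.5%.
Via Tessera → Rowan: 55% × 26% × 25% = 3.575%.
Via Rowan: 23% × 25% = 5.75%.
Total: 27.5% + 3.575% + 5.75% = 36.825%.
Rounded: 36.83%.

36.83%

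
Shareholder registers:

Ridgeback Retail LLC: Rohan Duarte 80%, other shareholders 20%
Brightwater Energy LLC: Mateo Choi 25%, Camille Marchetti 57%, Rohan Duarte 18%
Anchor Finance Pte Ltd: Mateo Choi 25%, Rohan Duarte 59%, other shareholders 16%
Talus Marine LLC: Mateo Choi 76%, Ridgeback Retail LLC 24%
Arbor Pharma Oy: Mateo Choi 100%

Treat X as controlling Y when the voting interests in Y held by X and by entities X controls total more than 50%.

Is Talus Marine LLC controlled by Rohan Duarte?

No

Rohan holds 80% of Ridgeback, so Rohan controls Ridgeback.
Rohan holds 59% of Anchor, so Rohan controls Anchor.
In Talus, Rohan's side holds only 24%, not > 50%.
So Rohan does not control Talus.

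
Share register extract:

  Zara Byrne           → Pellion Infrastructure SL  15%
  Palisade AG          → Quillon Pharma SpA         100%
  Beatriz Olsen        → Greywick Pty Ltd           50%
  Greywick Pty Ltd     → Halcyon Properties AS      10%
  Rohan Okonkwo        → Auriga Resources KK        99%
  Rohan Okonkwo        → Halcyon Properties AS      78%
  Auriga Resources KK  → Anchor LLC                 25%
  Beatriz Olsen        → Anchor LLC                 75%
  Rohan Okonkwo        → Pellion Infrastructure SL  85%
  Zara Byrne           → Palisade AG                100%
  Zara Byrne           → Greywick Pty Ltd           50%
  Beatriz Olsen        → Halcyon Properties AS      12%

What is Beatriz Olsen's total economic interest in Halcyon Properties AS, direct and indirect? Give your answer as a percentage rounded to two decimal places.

17.00%

Beatriz reaches Halcyon along 2 paths.
Via Greywick: 50% × 10% = 5%.
Direct stake: 12% = 12%.
Total: 5% + 12% = 17%.
Rounded: 17.00%.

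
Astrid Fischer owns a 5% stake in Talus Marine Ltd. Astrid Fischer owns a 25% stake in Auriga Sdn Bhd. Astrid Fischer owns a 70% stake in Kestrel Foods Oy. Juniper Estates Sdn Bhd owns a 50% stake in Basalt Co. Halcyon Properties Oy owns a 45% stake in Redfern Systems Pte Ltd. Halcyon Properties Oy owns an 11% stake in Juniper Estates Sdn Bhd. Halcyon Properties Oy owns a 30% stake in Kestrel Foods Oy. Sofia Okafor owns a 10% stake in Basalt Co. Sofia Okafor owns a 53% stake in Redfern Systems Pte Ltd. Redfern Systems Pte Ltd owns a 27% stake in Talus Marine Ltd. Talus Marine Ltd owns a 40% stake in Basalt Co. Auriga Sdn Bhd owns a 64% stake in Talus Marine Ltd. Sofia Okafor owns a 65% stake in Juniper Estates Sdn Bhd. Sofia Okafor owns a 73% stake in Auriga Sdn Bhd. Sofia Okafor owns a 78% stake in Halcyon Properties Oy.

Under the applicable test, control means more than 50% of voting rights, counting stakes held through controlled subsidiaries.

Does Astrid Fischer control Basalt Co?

No

Astrid holds 70% of Kestrel, so Astrid controls Kestrel.
Neither Astrid nor any entity Astrid controls holds any voting interest in Basalt.
So Astrid does not control Basalt.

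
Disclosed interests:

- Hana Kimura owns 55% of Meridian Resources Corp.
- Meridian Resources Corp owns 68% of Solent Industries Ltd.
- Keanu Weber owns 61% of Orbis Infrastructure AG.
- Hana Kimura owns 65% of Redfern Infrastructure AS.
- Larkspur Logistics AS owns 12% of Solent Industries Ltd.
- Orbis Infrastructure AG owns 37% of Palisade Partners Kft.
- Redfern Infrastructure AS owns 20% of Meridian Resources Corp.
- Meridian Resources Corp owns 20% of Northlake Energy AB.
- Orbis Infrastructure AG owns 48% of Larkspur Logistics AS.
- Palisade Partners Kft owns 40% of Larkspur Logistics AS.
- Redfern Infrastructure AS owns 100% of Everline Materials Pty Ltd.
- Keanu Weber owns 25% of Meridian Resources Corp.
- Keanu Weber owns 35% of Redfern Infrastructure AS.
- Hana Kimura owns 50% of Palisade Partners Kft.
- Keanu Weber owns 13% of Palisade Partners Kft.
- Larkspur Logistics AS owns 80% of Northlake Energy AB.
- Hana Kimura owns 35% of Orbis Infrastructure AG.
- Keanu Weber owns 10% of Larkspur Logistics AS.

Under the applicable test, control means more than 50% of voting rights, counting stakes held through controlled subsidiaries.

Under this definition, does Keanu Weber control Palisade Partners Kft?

No

Keanu holds 61% of Orbis, so Keanu controls Orbis.
Keanu and Orbis together hold 10% + 48% = 58% of Larkspur, so Keanu controls Larkspur.
Larkspur holds 80% of Northlake, so Keanu controls Northlake.
In Palisade, Keanu's side holds only 37% + 13% = 50%, not > 50%.
So Keanu does not control Palisade.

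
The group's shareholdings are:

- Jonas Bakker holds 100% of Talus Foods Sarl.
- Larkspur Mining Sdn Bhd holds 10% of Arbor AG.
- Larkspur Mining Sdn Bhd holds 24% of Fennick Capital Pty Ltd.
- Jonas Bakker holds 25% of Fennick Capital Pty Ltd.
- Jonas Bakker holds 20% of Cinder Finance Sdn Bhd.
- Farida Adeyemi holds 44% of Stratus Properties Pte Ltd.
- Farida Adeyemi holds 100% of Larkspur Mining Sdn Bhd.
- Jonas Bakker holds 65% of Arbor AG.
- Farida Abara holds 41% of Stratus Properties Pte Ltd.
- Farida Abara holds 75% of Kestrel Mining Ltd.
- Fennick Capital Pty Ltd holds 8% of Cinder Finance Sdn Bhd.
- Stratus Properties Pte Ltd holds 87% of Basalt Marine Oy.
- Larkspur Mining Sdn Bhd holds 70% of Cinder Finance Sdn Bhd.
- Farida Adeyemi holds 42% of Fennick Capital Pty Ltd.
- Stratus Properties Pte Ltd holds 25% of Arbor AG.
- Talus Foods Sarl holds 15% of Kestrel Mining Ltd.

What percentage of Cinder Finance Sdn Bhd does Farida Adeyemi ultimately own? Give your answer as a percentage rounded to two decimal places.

Farida Adeyemi reaches Cinder along 3 paths.
Via Fennick: 42% × 8% = 3.36%.
Via Larkspur → Fennick: 100% × 24% × 8% = 1.92%.
Via Larkspur: 100% × 70% = 70%.
Total: 3.36% + 1.92% + 70% = 75.28%.

75.28%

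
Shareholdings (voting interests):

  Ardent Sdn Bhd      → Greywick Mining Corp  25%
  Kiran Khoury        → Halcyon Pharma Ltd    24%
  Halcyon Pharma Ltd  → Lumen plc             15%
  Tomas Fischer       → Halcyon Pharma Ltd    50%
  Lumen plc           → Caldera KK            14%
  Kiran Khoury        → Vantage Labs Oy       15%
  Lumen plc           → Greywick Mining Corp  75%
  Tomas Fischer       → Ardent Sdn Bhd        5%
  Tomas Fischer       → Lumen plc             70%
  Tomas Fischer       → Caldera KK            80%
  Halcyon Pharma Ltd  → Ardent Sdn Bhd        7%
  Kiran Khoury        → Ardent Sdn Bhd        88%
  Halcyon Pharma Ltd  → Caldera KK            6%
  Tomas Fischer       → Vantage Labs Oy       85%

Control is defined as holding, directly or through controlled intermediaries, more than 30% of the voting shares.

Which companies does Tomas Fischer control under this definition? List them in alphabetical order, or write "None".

Tomas holds 50% of Halcyon, so Tomas controls Halcyon.
Halcyon and Tomas together hold 15% + 70% = 85% of Lumen, so Tomas controls Lumen.
Tomas holds 85% of Vantage, so Tomas controls Vantage.
Tomas and Lumen and Halcyon together hold 80% + 14% + 6% = 100% of Caldera, so Tomas controls Caldera.
Lumen holds 75% of Greywick, so Tomas controls Greywick.
No other company's threshold is met.

Caldera KK, Greywick Mining Corp, Halcyon Pharma Ltd, Lumen plc, Vantage Labs Oy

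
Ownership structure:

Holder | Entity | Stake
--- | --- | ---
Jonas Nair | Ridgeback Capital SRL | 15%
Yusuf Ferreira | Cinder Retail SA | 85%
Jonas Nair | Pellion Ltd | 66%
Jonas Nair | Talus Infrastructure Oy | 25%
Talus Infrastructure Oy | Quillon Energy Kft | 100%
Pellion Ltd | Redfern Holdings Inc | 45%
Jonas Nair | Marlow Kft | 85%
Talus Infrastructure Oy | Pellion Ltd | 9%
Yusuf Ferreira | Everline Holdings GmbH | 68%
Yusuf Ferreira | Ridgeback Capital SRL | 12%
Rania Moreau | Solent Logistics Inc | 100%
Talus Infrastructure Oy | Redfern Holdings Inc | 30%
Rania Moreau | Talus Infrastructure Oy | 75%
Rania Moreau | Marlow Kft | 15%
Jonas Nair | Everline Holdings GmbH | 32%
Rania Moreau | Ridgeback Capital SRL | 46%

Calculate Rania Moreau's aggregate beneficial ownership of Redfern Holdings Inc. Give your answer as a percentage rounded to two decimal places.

25.54%

Rania reaches Redfern along 2 paths.
Via Talus: 75% × 30% = 22.5%.
Via Talus → Pellion: 75% × 9% × 45% = 3.0375%.
Total: 22.5% + 3.0375% = 25.5375%.
Rounded: 25.54%.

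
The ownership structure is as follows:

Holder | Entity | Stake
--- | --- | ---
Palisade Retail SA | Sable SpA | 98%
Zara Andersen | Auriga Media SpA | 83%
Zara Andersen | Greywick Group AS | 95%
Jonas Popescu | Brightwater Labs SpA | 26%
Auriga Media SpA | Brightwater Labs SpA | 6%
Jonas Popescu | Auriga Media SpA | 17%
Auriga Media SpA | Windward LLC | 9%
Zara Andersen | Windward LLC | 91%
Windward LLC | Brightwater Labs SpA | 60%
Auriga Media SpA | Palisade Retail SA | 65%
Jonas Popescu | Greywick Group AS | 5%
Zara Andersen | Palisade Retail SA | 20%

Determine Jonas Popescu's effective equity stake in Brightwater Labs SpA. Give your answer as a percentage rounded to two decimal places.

27.94%

Jonas reaches Brightwater along 3 paths.
Via Auriga → Windward: 17% × 9% × 60% = 0.918%.
Direct stake: 26% = 26%.
Via Auriga: 17% × 6% = 1.02%.
Total: 0.918% + 26% + 1.02% = 27.938%.
Rounded: 27.94%.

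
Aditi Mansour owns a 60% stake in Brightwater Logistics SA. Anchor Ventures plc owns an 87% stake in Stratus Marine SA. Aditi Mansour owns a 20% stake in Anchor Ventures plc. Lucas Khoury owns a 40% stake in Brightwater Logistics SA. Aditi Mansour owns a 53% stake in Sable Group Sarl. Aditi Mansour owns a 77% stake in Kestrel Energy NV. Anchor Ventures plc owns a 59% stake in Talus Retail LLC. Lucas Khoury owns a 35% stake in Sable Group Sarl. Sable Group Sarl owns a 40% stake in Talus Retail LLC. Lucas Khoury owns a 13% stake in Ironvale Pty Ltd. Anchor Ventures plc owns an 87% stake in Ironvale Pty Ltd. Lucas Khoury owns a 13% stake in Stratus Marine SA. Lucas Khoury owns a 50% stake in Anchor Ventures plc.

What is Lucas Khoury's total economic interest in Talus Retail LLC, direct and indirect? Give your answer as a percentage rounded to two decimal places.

43.50%

Lucas reaches Talus along 2 paths.
Via Sable: 35% × 40% = 14%.
Via Anchor: 50% × 59% = 29.5%.
Total: 14% + 29.5% = 43.5%.
Rounded: 43.50%.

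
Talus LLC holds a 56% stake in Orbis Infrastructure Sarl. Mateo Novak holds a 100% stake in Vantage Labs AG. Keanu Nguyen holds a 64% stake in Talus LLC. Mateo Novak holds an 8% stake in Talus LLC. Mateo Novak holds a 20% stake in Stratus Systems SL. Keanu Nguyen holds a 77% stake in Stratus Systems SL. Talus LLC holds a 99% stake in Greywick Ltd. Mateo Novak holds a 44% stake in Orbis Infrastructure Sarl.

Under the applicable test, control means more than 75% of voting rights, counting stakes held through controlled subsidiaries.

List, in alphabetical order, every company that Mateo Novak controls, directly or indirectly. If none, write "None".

Mateo holds 100% of Vantage, so Mateo controls Vantage.
No other company's threshold is met.

Vantage Labs AG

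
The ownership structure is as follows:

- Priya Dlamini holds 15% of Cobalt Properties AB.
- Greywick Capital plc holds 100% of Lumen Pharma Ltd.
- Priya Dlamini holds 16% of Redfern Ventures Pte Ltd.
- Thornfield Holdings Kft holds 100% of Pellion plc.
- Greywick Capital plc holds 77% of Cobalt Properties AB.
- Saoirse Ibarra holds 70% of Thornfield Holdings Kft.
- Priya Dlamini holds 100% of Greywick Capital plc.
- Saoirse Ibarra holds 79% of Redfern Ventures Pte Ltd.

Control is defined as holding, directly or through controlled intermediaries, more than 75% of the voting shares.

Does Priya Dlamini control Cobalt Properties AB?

Yes

Priya holds 100% of Greywick, so Priya controls Greywick.
Greywick and Priya together hold 77% + 15% = 92% of Cobalt, so Priya controls Cobalt.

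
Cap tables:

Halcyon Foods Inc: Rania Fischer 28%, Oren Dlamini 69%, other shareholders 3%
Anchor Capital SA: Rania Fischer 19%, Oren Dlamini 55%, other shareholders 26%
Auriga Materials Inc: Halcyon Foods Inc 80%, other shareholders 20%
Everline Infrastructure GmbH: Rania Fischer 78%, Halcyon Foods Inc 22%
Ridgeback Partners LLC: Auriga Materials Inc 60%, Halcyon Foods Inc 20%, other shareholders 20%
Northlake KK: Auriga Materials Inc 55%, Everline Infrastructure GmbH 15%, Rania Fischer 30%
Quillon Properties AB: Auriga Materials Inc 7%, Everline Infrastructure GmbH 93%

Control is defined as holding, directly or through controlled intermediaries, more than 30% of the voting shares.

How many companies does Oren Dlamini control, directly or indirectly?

5

Oren holds 69% of Halcyon, so Oren controls Halcyon.
Oren holds 55% of Anchor, so Oren controls Anchor.
Halcyon holds 80% of Auriga, so Oren controls Auriga.
Auriga and Halcyon together hold 60% + 20% = 80% of Ridgeback, so Oren controls Ridgeback.
Auriga holds 55% of Northlake, so Oren controls Northlake.
No other company's threshold is met.
Oren controls 5 companies.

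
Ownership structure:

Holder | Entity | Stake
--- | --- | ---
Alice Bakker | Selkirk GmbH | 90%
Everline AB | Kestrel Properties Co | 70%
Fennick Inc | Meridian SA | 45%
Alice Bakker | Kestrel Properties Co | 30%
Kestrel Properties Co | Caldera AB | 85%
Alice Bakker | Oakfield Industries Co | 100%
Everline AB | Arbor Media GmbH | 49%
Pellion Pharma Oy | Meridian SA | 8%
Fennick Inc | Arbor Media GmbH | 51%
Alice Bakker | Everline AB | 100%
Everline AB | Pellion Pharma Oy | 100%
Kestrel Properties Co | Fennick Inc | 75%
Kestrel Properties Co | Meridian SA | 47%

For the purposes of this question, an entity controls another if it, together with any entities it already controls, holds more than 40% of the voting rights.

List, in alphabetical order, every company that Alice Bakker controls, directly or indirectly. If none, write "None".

Arbor Media GmbH, Caldera AB, Everline AB, Fennick Inc, Kestrel Properties Co, Meridian SA, Oakfield Industries Co, Pellion Pharma Oy, Selkirk GmbH

Alice holds 100% of Everline, so Alice controls Everline.
Alice holds 100% of Oakfield, so Alice controls Oakfield.
Everline and Alice together hold 70% + 30% = 100% of Kestrel, so Alice controls Kestrel.
Kestrel holds 75% of Fennick, so Alice controls Fennick.
Everline holds 100% of Pellion, so Alice controls Pellion.
Kestrel holds 85% of Caldera, so Alice controls Caldera.
Everline and Fennick together hold 49% + 51% = 100% of Arbor, so Alice controls Arbor.
Fennick and Pellion and Kestrel together hold 45% + 8% + 47% = 100% of Meridian, so Alice controls Meridian.
Alice holds 90% of Selkirk, so Alice controls Selkirk.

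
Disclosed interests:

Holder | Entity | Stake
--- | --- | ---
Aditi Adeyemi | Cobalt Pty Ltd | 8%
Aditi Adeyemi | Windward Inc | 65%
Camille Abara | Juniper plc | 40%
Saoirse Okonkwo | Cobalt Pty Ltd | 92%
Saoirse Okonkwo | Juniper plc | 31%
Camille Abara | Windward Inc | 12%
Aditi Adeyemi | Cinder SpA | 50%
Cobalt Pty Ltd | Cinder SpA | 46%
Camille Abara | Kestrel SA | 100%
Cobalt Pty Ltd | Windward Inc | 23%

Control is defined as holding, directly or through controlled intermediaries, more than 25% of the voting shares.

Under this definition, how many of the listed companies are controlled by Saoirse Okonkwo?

Saoirse holds 92% of Cobalt, so Saoirse controls Cobalt.
Saoirse holds 31% of Juniper, so Saoirse controls Juniper.
Cobalt holds 46% of Cinder, so Saoirse controls Cinder.
No other company's threshold is met.
Saoirse controls 3 companies.

3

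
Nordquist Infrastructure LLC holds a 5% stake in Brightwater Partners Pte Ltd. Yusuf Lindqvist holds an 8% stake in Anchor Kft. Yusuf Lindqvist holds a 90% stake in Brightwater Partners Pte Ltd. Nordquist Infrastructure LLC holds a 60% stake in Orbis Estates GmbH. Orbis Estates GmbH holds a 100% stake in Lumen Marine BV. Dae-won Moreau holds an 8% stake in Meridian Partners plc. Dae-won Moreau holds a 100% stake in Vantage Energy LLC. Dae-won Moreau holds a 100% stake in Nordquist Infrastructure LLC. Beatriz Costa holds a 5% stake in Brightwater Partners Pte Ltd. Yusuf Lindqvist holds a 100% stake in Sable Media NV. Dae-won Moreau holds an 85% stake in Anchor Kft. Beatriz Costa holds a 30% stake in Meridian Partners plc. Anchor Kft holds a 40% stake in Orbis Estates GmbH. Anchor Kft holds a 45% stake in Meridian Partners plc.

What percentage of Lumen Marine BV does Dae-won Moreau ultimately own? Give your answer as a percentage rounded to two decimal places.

94.00%

Dae-won reaches Lumen along 2 paths.
Via Anchor → Orbis: 85% × 40% × 100% = 34%.
Via Nordquist → Orbis: 100% × 60% × 100% = 60%.
Total: 34% + 60% = 94%.
Rounded: 94.00%.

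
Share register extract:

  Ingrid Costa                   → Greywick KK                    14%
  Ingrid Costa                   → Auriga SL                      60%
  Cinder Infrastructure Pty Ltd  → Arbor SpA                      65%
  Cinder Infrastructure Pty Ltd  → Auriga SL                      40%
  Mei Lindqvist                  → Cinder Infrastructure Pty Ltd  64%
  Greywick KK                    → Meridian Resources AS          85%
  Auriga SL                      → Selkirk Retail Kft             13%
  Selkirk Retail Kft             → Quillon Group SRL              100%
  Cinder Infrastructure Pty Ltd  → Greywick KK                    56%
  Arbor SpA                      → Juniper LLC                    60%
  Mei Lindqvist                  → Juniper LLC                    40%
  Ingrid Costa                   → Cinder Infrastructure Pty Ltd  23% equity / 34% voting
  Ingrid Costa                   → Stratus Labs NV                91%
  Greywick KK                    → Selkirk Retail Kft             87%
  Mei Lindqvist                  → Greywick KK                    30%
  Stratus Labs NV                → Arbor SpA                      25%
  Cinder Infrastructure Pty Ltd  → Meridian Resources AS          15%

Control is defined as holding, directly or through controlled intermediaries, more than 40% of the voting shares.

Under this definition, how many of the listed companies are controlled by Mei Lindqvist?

Mei holds 64% of Cinder, so Mei controls Cinder.
Mei and Cinder together hold 30% + 56% = 86% of Greywick, so Mei controls Greywick.
Cinder and Greywick together hold 15% + 85% = 100% of Meridian, so Mei controls Meridian.
Greywick holds 87% of Selkirk, so Mei controls Selkirk.
Selkirk holds 100% of Quillon, so Mei controls Quillon.
Cinder holds 65% of Arbor, so Mei controls Arbor.
Mei and Arbor together hold 40% + 60% = 100% of Juniper, so Mei controls Juniper.
No other company's threshold is met.
Mei controls 7 companies.

7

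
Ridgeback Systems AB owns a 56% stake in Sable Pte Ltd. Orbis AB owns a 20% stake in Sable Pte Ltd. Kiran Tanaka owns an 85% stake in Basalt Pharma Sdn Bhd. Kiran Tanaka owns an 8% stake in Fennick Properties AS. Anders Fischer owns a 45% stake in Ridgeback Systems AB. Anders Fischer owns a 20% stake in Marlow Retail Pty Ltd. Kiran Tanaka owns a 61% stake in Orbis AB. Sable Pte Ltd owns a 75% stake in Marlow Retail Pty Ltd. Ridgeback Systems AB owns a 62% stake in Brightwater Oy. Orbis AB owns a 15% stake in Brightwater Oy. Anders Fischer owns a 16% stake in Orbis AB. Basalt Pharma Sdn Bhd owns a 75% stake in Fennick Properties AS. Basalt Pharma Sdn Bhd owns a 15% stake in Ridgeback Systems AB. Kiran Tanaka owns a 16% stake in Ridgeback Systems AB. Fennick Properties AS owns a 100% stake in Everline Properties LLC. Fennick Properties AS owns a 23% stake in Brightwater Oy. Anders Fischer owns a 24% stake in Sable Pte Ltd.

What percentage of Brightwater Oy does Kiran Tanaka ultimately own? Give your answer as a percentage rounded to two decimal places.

Kiran reaches Brightwater along 5 paths.
Via Fennick: 8% × 23% = 1.84%.
Via Basalt → Fennick: 85% × 75% × 23% = 14.6625%.
Via Orbis: 61% × 15% = 9.15%.
Via Ridgeback: 16% × 62% = 9.92%.
Via Basalt → Ridgeback: 85% × 15% × 62% = 7.905%.
Total: 1.84% + 14.6625% + 9.15% + 9.92% + 7.905% = 43.4775%.
Rounded: 43.48%.

43.48%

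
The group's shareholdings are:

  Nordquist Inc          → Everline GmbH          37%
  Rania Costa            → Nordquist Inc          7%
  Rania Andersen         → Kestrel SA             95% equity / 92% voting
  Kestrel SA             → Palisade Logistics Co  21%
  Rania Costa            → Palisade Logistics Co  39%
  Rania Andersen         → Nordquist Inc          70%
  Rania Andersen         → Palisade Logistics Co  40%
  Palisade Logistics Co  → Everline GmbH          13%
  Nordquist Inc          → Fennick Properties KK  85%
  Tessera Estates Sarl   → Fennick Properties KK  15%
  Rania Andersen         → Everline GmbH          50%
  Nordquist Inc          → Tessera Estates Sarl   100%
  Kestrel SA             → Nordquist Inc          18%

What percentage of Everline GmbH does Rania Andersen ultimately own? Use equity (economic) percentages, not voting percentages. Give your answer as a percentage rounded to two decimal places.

90.02%

Rania Andersen reaches Everline along 5 paths.
Direct stake: 50% = 50%.
Via Nordquist: 70% × 37% = 25.9%.
Via Kestrel → Nordquist: 95% × 18% × 37% = 6.327%.
Via Palisade: 40% × 13% = 5.2%.
Via Kestrel → Palisade: 95% × 21% × 13% = 2.5935%.
Total: 50% + 25.9% + 6.327% + 5.2% + 2.5935% = 90.0205%.
Rounded: 90.02%.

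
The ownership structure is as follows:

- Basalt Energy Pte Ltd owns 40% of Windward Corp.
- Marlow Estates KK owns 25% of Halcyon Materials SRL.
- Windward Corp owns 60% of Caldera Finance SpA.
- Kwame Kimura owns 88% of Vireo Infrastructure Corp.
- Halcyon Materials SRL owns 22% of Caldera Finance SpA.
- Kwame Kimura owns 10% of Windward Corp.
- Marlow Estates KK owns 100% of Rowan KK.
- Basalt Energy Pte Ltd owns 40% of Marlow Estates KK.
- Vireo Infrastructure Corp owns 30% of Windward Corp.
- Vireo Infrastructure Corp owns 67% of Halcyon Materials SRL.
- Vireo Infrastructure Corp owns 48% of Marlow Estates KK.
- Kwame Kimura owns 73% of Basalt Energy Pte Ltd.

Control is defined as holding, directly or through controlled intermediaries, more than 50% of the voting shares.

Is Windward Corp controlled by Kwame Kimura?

Kwame holds 73% of Basalt, so Kwame controls Basalt.
Kwame holds 88% of Vireo, so Kwame controls Vireo.
Vireo and Kwame and Basalt together hold 30% + 10% + 40% = 80% of Windward, so Kwame controls Windward.

Yes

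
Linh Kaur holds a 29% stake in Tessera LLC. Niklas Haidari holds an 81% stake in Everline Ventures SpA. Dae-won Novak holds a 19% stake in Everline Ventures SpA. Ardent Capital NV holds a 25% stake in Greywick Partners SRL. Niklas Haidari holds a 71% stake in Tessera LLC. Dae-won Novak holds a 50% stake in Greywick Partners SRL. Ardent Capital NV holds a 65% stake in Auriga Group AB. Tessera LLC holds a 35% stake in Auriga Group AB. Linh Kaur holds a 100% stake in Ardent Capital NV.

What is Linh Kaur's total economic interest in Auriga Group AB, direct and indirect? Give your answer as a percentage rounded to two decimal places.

Linh reaches Auriga along 2 paths.
Via Tessera: 29% × 35% = 10.15%.
Via Ardent: 100% × 65% = 65%.
Total: 10.15% + 65% = 75.15%.

75.15%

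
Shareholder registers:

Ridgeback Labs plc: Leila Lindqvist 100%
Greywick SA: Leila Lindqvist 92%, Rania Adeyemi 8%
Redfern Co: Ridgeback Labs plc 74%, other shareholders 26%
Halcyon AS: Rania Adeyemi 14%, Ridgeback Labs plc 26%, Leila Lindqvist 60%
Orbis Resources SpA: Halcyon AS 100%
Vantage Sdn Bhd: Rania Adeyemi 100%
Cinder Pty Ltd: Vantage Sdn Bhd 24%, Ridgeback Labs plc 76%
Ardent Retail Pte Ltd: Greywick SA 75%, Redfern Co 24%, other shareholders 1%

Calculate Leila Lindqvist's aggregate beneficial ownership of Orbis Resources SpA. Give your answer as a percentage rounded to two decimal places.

86.00%

Leila reaches Orbis along 2 paths.
Via Ridgeback → Halcyon: 100% × 26% × 100% = 26%.
Via Halcyon: 60% × 100% = 60%.
Total: 26% + 60% = 86%.
Rounded: 86.00%.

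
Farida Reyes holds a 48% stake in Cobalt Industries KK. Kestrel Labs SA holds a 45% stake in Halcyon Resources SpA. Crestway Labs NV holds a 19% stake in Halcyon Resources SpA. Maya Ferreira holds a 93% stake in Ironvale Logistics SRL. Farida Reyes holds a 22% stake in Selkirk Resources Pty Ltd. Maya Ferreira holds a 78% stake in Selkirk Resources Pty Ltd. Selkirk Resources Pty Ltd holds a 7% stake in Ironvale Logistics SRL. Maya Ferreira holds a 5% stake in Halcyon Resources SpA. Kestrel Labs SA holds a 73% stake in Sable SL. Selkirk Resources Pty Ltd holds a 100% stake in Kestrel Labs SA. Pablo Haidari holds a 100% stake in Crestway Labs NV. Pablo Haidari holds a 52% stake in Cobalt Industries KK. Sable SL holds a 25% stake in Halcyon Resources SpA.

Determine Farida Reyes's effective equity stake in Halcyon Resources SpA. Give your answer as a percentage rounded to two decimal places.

13.92%

Farida reaches Halcyon along 2 paths.
Via Selkirk → Kestrel → Sable: 22% × 100% × 73% × 25% = 4.015%.
Via Selkirk → Kestrel: 22% × 100% × 45% = 9.9%.
Total: 4.015% + 9.9% = 13.915%.
Rounded: 13.92%.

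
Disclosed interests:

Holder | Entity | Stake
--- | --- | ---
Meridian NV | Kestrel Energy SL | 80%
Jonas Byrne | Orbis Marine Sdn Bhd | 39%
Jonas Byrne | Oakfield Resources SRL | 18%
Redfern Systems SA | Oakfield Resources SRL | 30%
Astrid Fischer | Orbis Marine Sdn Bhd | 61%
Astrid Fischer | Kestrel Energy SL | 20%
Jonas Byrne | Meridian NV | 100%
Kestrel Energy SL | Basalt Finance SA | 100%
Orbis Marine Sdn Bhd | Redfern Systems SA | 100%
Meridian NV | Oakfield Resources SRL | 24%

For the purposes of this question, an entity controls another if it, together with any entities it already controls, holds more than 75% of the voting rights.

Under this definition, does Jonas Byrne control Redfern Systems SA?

Jonas holds 100% of Meridian, so Jonas controls Meridian.
Meridian holds 80% of Kestrel, so Jonas controls Kestrel.
Kestrel holds 100% of Basalt, so Jonas controls Basalt.
Neither Jonas nor any entity Jonas controls holds any voting interest in Redfern.
So Jonas does not control Redfern.

No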